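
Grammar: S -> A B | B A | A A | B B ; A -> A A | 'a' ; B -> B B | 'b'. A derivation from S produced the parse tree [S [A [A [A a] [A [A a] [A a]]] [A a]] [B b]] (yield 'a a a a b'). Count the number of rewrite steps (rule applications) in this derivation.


Every bracketed nonterminal node [X ...] in the tree is produced by exactly one rule application.
Reading the tree off as a leftmost derivation:
  Step 1: S  =>  A B   (applied S -> A B)
  Step 2: A B  =>  A A B   (applied A -> A A)
  Step 3: A A B  =>  A A A B   (applied A -> A A)
  Step 4: A A A B  =>  a A A B   (applied A -> a)
  Step 5: a A A B  =>  a A A A B   (applied A -> A A)
  Step 6: a A A A B  =>  a a A A B   (applied A -> a)
  Step 7: a a A A B  =>  a a a A B   (applied A -> a)
  Step 8: a a a A B  =>  a a a a B   (applied A -> a)
  Step 9: a a a a B  =>  a a a a b   (applied B -> b)
Final yield: a a a a b
Total rewrite steps: 9

9


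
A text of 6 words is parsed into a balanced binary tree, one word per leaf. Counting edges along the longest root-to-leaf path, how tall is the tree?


In a balanced binary tree with n leaves the deepest leaf is ceil(log2(n)) edges below the root.
log2(6) = 2.5850
ceil(2.5850) = 3
height (edges) = 3

3


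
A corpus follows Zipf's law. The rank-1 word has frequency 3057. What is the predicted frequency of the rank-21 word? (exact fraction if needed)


Zipf's law: freq(rank) = f1 / rank
f1 = 3057, rank = 21
freq = 3057 / 21
GCD(3057, 21) = 3
Simplified: 1019/7

1019/7


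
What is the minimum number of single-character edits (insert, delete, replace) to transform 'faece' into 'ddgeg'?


Building DP table for s1='faece' (len 5) and s2='ddgeg' (len 5):
       d  d  g  e  g
    0  1  2  3  4  5
  f 1  1  2  3  4  5
  a 2  2  2  3  4  5
  e 3  3  3  3  3  4
  c 4  4  4  4  4  4
  e 5  5  5  5  4  5
Edit distance = dp[5][5] = 5

5


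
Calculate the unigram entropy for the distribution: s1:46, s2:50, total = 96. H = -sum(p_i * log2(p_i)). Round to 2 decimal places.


Computing entropy H = -sum(p_i * log2(p_i)):
  s1: p = 46/96 = 0.4792, -p*log2(p) = 0.5086
  s2: p = 50/96 = 0.5208, -p*log2(p) = 0.4902
H = sum of terms = 0.9988
Rounded to 2 decimals: 1.00

1.00


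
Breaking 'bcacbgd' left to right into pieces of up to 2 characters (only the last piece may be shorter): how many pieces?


'bcacbgd' has 7 characters.
Chunking with max size 2:
  Chunk 1: 'bc' (positions 0-1)
  Chunk 2: 'ac' (positions 2-3)
  Chunk 3: 'bg' (positions 4-5)
  Chunk 4: 'd' (positions 6-6)
Total chunks: ceil(7 / 2) = 4

4


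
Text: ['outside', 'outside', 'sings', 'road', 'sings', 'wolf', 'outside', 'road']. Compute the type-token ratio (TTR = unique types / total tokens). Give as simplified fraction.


Tokens: 8
Unique types: ('outside', 'road', 'sings', 'wolf') = 4
TTR = 4/8
Simplify: divide both by 4 -> 1/2
TTR = 1/2

1/2


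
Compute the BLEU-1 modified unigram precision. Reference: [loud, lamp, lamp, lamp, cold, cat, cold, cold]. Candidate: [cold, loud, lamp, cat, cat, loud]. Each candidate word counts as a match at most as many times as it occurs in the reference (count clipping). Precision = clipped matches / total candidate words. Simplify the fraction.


Reference word counts: {'cat': 1, 'cold': 3, 'lamp': 3, 'loud': 1}
Checking each candidate word (with clipping):
  'cold' -> in reference (ref count 3, used 1/3) -> match (matches: 1)
  'loud' -> in reference (ref count 1, used 1/1) -> match (matches: 2)
  'lamp' -> in reference (ref count 3, used 1/3) -> match (matches: 3)
  'cat' -> in reference (ref count 1, used 1/1) -> match (matches: 4)
  'cat' -> ref count 1 already used up (1/1) -> clipped, no match (matches: 4)
  'loud' -> ref count 1 already used up (1/1) -> clipped, no match (matches: 4)
Clipped matches: 4, Candidate length: 6
Precision = 4/6 = 2/3

2/3


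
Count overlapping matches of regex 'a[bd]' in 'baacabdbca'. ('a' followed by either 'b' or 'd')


Pattern: a[bd] means 'a' followed by either 'b' or 'd'.
Scanning 'baacabdbca' position-by-position:
  Pos 0: window 'ba' -> no
  Pos 1: window 'aa' -> no
  Pos 2: window 'ac' -> no
  Pos 3: window 'ca' -> no
  Pos 4: window 'ab' -> MATCH
  Pos 5: window 'bd' -> no
  Pos 6: window 'db' -> no
  Pos 7: window 'bc' -> no
  Pos 8: window 'ca' -> no
  Pos 9: window 'a' -> no
Total matches: 1

1


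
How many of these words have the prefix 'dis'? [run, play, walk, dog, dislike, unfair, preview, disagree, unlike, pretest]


Checking each word for prefix 'dis':
  'run' -> no (count: 0)
  'play' -> no (count: 0)
  'walk' -> no (count: 0)
  'dog' -> no (count: 0)
  'dislike' -> YES, starts with 'dis' (count: 1)
  'unfair' -> no (count: 1)
  'preview' -> no (count: 1)
  'disagree' -> YES, starts with 'dis' (count: 2)
  'unlike' -> no (count: 2)
  'pretest' -> no (count: 2)
Total with prefix 'dis': 2

2


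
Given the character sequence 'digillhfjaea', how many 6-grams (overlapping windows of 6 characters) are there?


String 'digillhfjaea' has length L = 12.
Number of overlapping n-grams = L - n + 1
Substituting: 12 - 6 + 1 = 7

7


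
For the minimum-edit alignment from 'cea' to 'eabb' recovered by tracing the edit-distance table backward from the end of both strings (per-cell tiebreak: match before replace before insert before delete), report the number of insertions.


Edit distance = 3. Backtracking from cell (3, 4) with preference match > replace > insert > delete,
then listing the resulting alignment 'cea' -> 'eabb' left to right:
  Step 1: delete 'c'
  Step 2: keep 'e'
  Step 3: keep 'a'
  Step 4: insert 'b' [insertion #1]
  Step 5: insert 'b' [insertion #2]
Total insertions: 2

2


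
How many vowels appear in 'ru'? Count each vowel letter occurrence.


Scanning each character of 'ru':
  Position 1: 'r' -> consonant (running count: 0)
  Position 2: 'u' -> vowel (running count: 1)
Total vowels: 1

1


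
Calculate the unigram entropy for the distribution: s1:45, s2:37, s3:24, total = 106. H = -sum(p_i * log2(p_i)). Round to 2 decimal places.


Computing entropy H = -sum(p_i * log2(p_i)):
  s1: p = 45/106 = 0.4245, -p*log2(p) = 0.5247
  s2: p = 37/106 = 0.3491, -p*log2(p) = 0.5300
  s3: p = 24/106 = 0.2264, -p*log2(p) = 0.4852
H = sum of terms = 1.5399
Rounded to 2 decimals: 1.54

1.54


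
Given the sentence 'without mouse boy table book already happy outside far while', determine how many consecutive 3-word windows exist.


Word trigrams from [10] words:
  Trigram 1: (without mouse boy)
  Trigram 2: (mouse boy table)
  Trigram 3: (boy table book)
  Trigram 4: (table book already)
  Trigram 5: (book already happy)
  Trigram 6: (already happy outside)
  Trigram 7: (happy outside far)
  Trigram 8: (outside far while)
Total word trigrams: 10 - 2 = 8

8


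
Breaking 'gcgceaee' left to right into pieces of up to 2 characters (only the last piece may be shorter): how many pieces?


'gcgceaee' has 8 characters.
Chunking with max size 2:
  Chunk 1: 'gc' (positions 0-1)
  Chunk 2: 'gc' (positions 2-3)
  Chunk 3: 'ea' (positions 4-5)
  Chunk 4: 'ee' (positions 6-7)
Total chunks: ceil(8 / 2) = 4

4


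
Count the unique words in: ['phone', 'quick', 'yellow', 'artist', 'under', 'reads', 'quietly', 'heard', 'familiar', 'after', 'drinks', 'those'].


Listing all tokens and tracking unique types:
  Token 1: 'phone' -> NEW (unique so far: 1)
  Token 2: 'quick' -> NEW (unique so far: 2)
  Token 3: 'yellow' -> NEW (unique so far: 3)
  Token 4: 'artist' -> NEW (unique so far: 4)
  Token 5: 'under' -> NEW (unique so far: 5)
  Token 6: 'reads' -> NEW (unique so far: 6)
  Token 7: 'quietly' -> NEW (unique so far: 7)
  Token 8: 'heard' -> NEW (unique so far: 8)
  Token 9: 'familiar' -> NEW (unique so far: 9)
  Token 10: 'after' -> NEW (unique so far: 10)
  Token 11: 'drinks' -> NEW (unique so far: 11)
  Token 12: 'those' -> NEW (unique so far: 12)
Unique types: ('after', 'artist', 'drinks', 'familiar', 'heard', 'phone', 'quick', 'quietly', 'reads', 'those', 'under', 'yellow')
Vocabulary size: 12

12


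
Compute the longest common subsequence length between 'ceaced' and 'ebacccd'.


DP table for LCS of 'ceaced' and 'ebacccd':
       e  b  a  c  c  c  d
    0  0  0  0  0  0  0  0
  c 0  0  0  0  1  1  1  1
  e 0  1  1  1  1  1  1  1
  a 0  1  1  2  2  2  2  2
  c 0  1  1  2  3  3  3  3
  e 0  1  1  2  3  3  3  3
  d 0  1  1  2  3  3  3  4
LCS: 'eacd'
LCS length = 4

4


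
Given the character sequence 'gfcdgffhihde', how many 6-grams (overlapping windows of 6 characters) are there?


String 'gfcdgffhihde' has length L = 12.
Number of overlapping n-grams = L - n + 1
Substituting: 12 - 6 + 1 = 7

7


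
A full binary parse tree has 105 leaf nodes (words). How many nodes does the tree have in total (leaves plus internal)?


Leaf nodes (terminals): 105
Internal nodes = n - 1 = 105 - 1 = 104
Total = leaves + internal = 105 + 104 = 209

209


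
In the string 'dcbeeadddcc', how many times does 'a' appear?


Scanning 'dcbeeadddcc' for 'a':
  Position 5: 'a' -> MATCH (count: 1)
Total occurrences of 'a': 1

1


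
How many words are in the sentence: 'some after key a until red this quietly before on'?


Counting words by splitting on spaces:
  Word 1: 'some'
  Word 2: 'after'
  Word 3: 'key'
  Word 4: 'a'
  Word 5: 'until'
  Word 6: 'red'
  Word 7: 'this'
  Word 8: 'quietly'
  Word 9: 'before'
  Word 10: 'on'
Total words: 10

10


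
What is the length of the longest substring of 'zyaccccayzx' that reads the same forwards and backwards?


Scanning 'zyaccccayzx' for palindromic substrings.
Substring at positions 0-9: 'zyaccccayz'.
Check: reverse('zyaccccayz') = 'zyaccccayz' -> palindrome confirmed.
Neighbouring characters ('-' / 'x') break symmetry, so it cannot extend further.
No longer palindromic substring exists; longest length = 10

10


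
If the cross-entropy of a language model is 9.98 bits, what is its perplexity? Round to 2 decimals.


Perplexity formula: PP = 2^H
H = 9.98
PP = 2^9.98
Decompose: 2^9.98 = 2^9 * 2^0.98
2^9 = 512, 2^0.98 ~ 1.9724654
PP ~ 512 * 1.9724654 = 1009.9022848
Rounded to 2 decimals: 1009.90

1009.90


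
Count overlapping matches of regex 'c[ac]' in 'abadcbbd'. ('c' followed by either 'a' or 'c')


Pattern: c[ac] means 'c' followed by either 'a' or 'c'.
Scanning 'abadcbbd' position-by-position:
  Pos 0: window 'ab' -> no
  Pos 1: window 'ba' -> no
  Pos 2: window 'ad' -> no
  Pos 3: window 'dc' -> no
  Pos 4: window 'cb' -> no
  Pos 5: window 'bb' -> no
  Pos 6: window 'bd' -> no
  Pos 7: window 'd' -> no
Total matches: 0

0


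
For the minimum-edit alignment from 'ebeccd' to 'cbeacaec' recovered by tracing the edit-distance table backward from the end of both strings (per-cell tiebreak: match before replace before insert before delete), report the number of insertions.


Edit distance = 5. Backtracking from cell (6, 8) with preference match > replace > insert > delete,
then listing the resulting alignment 'ebeccd' -> 'cbeacaec' left to right:
  Step 1: replace e->c
  Step 2: keep 'b'
  Step 3: keep 'e'
  Step 4: insert 'a' [insertion #1]
  Step 5: keep 'c'
  Step 6: insert 'a' [insertion #2]
  Step 7: replace c->e
  Step 8: replace d->c
Total insertions: 2

2


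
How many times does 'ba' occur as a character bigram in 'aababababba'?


Scanning 'aababababba' for bigram 'ba':
  Position 0: 'aa' -> no
  Position 1: 'ab' -> no
  Position 2: 'ba' -> MATCH
  Position 3: 'ab' -> no
  Position 4: 'ba' -> MATCH
  Position 5: 'ab' -> no
  Position 6: 'ba' -> MATCH
  Position 7: 'ab' -> no
  Position 8: 'bb' -> no
  Position 9: 'ba' -> MATCH
Total matches: 4

4


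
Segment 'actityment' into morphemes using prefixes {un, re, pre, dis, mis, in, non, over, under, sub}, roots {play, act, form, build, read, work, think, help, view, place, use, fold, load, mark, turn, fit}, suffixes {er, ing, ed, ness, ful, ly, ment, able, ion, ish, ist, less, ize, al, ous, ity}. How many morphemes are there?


Segmenting 'actityment' against the inventory:
  'act' -> root (morpheme 1)
  'ity' -> suffix (morpheme 2)
  'ment' -> suffix (morpheme 3)
Total morphemes: 3

3


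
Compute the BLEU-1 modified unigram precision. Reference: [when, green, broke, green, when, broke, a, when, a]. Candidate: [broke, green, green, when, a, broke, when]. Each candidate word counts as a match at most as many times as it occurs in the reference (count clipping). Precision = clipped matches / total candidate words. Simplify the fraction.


Reference word counts: {'a': 2, 'broke': 2, 'green': 2, 'when': 3}
Checking each candidate word (with clipping):
  'broke' -> in reference (ref count 2, used 1/2) -> match (matches: 1)
  'green' -> in reference (ref count 2, used 1/2) -> match (matches: 2)
  'green' -> in reference (ref count 2, used 2/2) -> match (matches: 3)
  'when' -> in reference (ref count 3, used 1/3) -> match (matches: 4)
  'a' -> in reference (ref count 2, used 1/2) -> match (matches: 5)
  'broke' -> in reference (ref count 2, used 2/2) -> match (matches: 6)
  'when' -> in reference (ref count 3, used 2/3) -> match (matches: 7)
Clipped matches: 7, Candidate length: 7
Precision = 7/7 = 1

1


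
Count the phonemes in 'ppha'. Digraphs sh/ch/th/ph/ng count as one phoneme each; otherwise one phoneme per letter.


Parsing 'ppha' greedily, digraphs first:
  'p' -> consonant phoneme (phonemes so far: 1)
  'ph' -> digraph (1 consonant phoneme) (phonemes so far: 2)
  'a' -> vowel phoneme (phonemes so far: 3)
Total phonemes: 3

3


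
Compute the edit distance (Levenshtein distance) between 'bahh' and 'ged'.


Building DP table for s1='bahh' (len 4) and s2='ged' (len 3):
       g  e  d
    0  1  2  3
  b 1  1  2  3
  a 2  2  2  3
  h 3  3  3  3
  h 4  4  4  4
Edit distance = dp[4][3] = 4

4


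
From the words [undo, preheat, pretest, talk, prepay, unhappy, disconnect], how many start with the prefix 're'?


Checking each word for prefix 're':
  'undo' -> no (count: 0)
  'preheat' -> no (count: 0)
  'pretest' -> no (count: 0)
  'talk' -> no (count: 0)
  'prepay' -> no (count: 0)
  'unhappy' -> no (count: 0)
  'disconnect' -> no (count: 0)
Total with prefix 're': 0

0


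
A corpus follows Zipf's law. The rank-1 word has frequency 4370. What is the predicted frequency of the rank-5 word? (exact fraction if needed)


Zipf's law: freq(rank) = f1 / rank
f1 = 4370, rank = 5
freq = 4370 / 5
= 874

874


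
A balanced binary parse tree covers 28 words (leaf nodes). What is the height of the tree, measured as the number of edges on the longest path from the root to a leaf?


In a balanced binary tree with n leaves the deepest leaf is ceil(log2(n)) edges below the root.
log2(28) = 4.8074
ceil(4.8074) = 5
height (edges) = 5

5


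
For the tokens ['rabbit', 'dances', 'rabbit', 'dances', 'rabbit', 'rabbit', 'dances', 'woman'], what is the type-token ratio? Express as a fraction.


Tokens: 8
Unique types: ('dances', 'rabbit', 'woman') = 3
TTR = 3/8
Already in lowest terms.

3/8


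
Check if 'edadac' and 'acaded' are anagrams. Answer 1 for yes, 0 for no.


Sort characters of 'edadac': 'aacdde'
Sort characters of 'acaded': 'aacdde'
Sorted forms match -> they ARE anagrams
Result: 1

1


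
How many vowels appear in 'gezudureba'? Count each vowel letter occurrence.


Scanning each character of 'gezudureba':
  Position 1: 'g' -> consonant (running count: 0)
  Position 2: 'e' -> vowel (running count: 1)
  Position 3: 'z' -> consonant (running count: 1)
  Position 4: 'u' -> vowel (running count: 2)
  Position 5: 'd' -> consonant (running count: 2)
  Position 6: 'u' -> vowel (running count: 3)
  Position 7: 'r' -> consonant (running count: 3)
  Position 8: 'e' -> vowel (running count: 4)
  Position 9: 'b' -> consonant (running count: 4)
  Position 10: 'a' -> vowel (running count: 5)
Total vowels: 5

5


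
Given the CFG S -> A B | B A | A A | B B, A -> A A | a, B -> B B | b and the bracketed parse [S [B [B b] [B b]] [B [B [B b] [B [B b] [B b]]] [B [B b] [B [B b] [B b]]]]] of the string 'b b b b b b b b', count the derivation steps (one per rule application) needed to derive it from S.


Every bracketed nonterminal node [X ...] in the tree is produced by exactly one rule application.
Reading the tree off as a leftmost derivation:
  Step 1: S  =>  B B   (applied S -> B B)
  Step 2: B B  =>  B B B   (applied B -> B B)
  Step 3: B B B  =>  b B B   (applied B -> b)
  Step 4: b B B  =>  b b B   (applied B -> b)
  Step 5: b b B  =>  b b B B   (applied B -> B B)
  Step 6: b b B B  =>  b b B B B   (applied B -> B B)
  Step 7: b b B B B  =>  b b b B B   (applied B -> b)
  Step 8: b b b B B  =>  b b b B B B   (applied B -> B B)
  Step 9: b b b B B B  =>  b b b b B B   (applied B -> b)
  Step 10: b b b b B B  =>  b b b b b B   (applied B -> b)
  Step 11: b b b b b B  =>  b b b b b B B   (applied B -> B B)
  Step 12: b b b b b B B  =>  b b b b b b B   (applied B -> b)
  Step 13: b b b b b b B  =>  b b b b b b B B   (applied B -> B B)
  Step 14: b b b b b b B B  =>  b b b b b b b B   (applied B -> b)
  Step 15: b b b b b b b B  =>  b b b b b b b b   (applied B -> b)
Final yield: b b b b b b b b
Total rewrite steps: 15

15


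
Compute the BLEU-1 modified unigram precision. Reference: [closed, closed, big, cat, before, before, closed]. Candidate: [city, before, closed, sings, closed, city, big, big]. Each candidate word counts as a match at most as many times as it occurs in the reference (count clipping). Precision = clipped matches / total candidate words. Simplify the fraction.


Reference word counts: {'before': 2, 'big': 1, 'cat': 1, 'closed': 3}
Checking each candidate word (with clipping):
  'city' -> not in reference -> no match (matches: 0)
  'before' -> in reference (ref count 2, used 1/2) -> match (matches: 1)
  'closed' -> in reference (ref count 3, used 1/3) -> match (matches: 2)
  'sings' -> not in reference -> no match (matches: 2)
  'closed' -> in reference (ref count 3, used 2/3) -> match (matches: 3)
  'city' -> not in reference -> no match (matches: 3)
  'big' -> in reference (ref count 1, used 1/1) -> match (matches: 4)
  'big' -> ref count 1 already used up (1/1) -> clipped, no match (matches: 4)
Clipped matches: 4, Candidate length: 8
Precision = 4/8 = 1/2

1/2


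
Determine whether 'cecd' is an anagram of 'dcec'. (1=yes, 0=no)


Sort characters of 'cecd': 'ccde'
Sort characters of 'dcec': 'ccde'
Sorted forms match -> they ARE anagrams
Result: 1

1


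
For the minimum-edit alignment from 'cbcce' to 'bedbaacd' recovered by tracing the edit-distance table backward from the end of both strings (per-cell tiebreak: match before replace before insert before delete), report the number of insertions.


Edit distance = 6. Backtracking from cell (5, 8) with preference match > replace > insert > delete,
then listing the resulting alignment 'cbcce' -> 'bedbaacd' left to right:
  Step 1: insert 'b' [insertion #1]
  Step 2: insert 'e' [insertion #2]
  Step 3: replace c->d
  Step 4: keep 'b'
  Step 5: insert 'a' [insertion #3]
  Step 6: replace c->a
  Step 7: keep 'c'
  Step 8: replace e->d
Total insertions: 3

3


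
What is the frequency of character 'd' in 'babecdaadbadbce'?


Scanning 'babecdaadbadbce' for 'd':
  Position 5: 'd' -> MATCH (count: 1)
  Position 8: 'd' -> MATCH (count: 2)
  Position 11: 'd' -> MATCH (count: 3)
Total occurrences of 'd': 3

3


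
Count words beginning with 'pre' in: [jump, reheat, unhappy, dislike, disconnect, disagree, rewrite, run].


Checking each word for prefix 'pre':
  'jump' -> no (count: 0)
  'reheat' -> no (count: 0)
  'unhappy' -> no (count: 0)
  'dislike' -> no (count: 0)
  'disconnect' -> no (count: 0)
  'disagree' -> no (count: 0)
  'rewrite' -> no (count: 0)
  'run' -> no (count: 0)
Total with prefix 'pre': 0

0


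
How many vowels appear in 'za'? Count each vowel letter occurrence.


Scanning each character of 'za':
  Position 1: 'z' -> consonant (running count: 0)
  Position 2: 'a' -> vowel (running count: 1)
Total vowels: 1

1


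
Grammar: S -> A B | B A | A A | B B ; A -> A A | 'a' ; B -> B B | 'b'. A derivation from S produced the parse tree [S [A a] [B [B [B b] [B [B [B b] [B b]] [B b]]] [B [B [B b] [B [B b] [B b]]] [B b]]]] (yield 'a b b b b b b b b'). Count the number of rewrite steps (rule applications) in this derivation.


Every bracketed nonterminal node [X ...] in the tree is produced by exactly one rule application.
Reading the tree off as a leftmost derivation:
  Step 1: S  =>  A B   (applied S -> A B)
  Step 2: A B  =>  a B   (applied A -> a)
  Step 3: a B  =>  a B B   (applied B -> B B)
  Step 4: a B B  =>  a B B B   (applied B -> B B)
  Step 5: a B B B  =>  a b B B   (applied B -> b)
  Step 6: a b B B  =>  a b B B B   (applied B -> B B)
  Step 7: a b B B B  =>  a b B B B B   (applied B -> B B)
  Step 8: a b B B B B  =>  a b b B B B   (applied B -> b)
  Step 9: a b b B B B  =>  a b b b B B   (applied B -> b)
  Step 10: a b b b B B  =>  a b b b b B   (applied B -> b)
  Step 11: a b b b b B  =>  a b b b b B B   (applied B -> B B)
  Step 12: a b b b b B B  =>  a b b b b B B B   (applied B -> B B)
  Step 13: a b b b b B B B  =>  a b b b b b B B   (applied B -> b)
  Step 14: a b b b b b B B  =>  a b b b b b B B B   (applied B -> B B)
  Step 15: a b b b b b B B B  =>  a b b b b b b B B   (applied B -> b)
  Step 16: a b b b b b b B B  =>  a b b b b b b b B   (applied B -> b)
  Step 17: a b b b b b b b B  =>  a b b b b b b b b   (applied B -> b)
Final yield: a b b b b b b b b
Total rewrite steps: 17

17


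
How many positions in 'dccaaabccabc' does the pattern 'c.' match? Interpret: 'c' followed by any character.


Pattern: c. means 'c' followed by any character.
Scanning 'dccaaabccabc' position-by-position:
  Pos 0: window 'dc' -> no
  Pos 1: window 'cc' -> MATCH
  Pos 2: window 'ca' -> MATCH
  Pos 3: window 'aa' -> no
  Pos 4: window 'aa' -> no
  Pos 5: window 'ab' -> no
  Pos 6: window 'bc' -> no
  Pos 7: window 'cc' -> MATCH
  Pos 8: window 'ca' -> MATCH
  Pos 9: window 'ab' -> no
  Pos 10: window 'bc' -> no
  Pos 11: window 'c' -> no
Total matches: 4

4


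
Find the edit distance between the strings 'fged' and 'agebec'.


Building DP table for s1='fged' (len 4) and s2='agebec' (len 6):
       a  g  e  b  e  c
    0  1  2  3  4  5  6
  f 1  1  2  3  4  5  6
  g 2  2  1  2  3  4  5
  e 3  3  2  1  2  3  4
  d 4  4  3  2  2  3  4
Edit distance = dp[4][6] = 4

4


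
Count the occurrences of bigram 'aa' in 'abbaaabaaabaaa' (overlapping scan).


Scanning 'abbaaabaaabaaa' for bigram 'aa':
  Position 0: 'ab' -> no
  Position 1: 'bb' -> no
  Position 2: 'ba' -> no
  Position 3: 'aa' -> MATCH
  Position 4: 'aa' -> MATCH
  Position 5: 'ab' -> no
  Position 6: 'ba' -> no
  Position 7: 'aa' -> MATCH
  Position 8: 'aa' -> MATCH
  Position 9: 'ab' -> no
  Position 10: 'ba' -> no
  Position 11: 'aa' -> MATCH
  Position 12: 'aa' -> MATCH
Total matches: 6

6


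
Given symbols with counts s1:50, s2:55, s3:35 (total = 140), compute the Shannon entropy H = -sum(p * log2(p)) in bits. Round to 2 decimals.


Computing entropy H = -sum(p_i * log2(p_i)):
  s1: p = 50/140 = 0.3571, -p*log2(p) = 0.5305
  s2: p = 55/140 = 0.3929, -p*log2(p) = 0.5295
  s3: p = 35/140 = 0.2500, -p*log2(p) = 0.5000
H = sum of terms = 1.5600
Rounded to 2 decimals: 1.56

1.56


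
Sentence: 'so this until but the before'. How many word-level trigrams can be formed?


Word trigrams from [6] words:
  Trigram 1: (so this until)
  Trigram 2: (this until but)
  Trigram 3: (until but the)
  Trigram 4: (but the before)
Total word trigrams: 6 - 2 = 4

4


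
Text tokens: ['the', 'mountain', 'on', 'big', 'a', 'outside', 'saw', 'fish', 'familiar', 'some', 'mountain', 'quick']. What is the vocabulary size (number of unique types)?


Listing all tokens and tracking unique types:
  Token 1: 'the' -> NEW (unique so far: 1)
  Token 2: 'mountain' -> NEW (unique so far: 2)
  Token 3: 'on' -> NEW (unique so far: 3)
  Token 4: 'big' -> NEW (unique so far: 4)
  Token 5: 'a' -> NEW (unique so far: 5)
  Token 6: 'outside' -> NEW (unique so far: 6)
  Token 7: 'saw' -> NEW (unique so far: 7)
  Token 8: 'fish' -> NEW (unique so far: 8)
  Token 9: 'familiar' -> NEW (unique so far: 9)
  Token 10: 'some' -> NEW (unique so far: 10)
  Token 11: 'mountain' -> duplicate (unique so far: 10)
  Token 12: 'quick' -> NEW (unique so far: 11)
Unique types: ('a', 'big', 'familiar', 'fish', 'mountain', 'on', 'outside', 'quick', 'saw', 'some', 'the')
Vocabulary size: 11

11


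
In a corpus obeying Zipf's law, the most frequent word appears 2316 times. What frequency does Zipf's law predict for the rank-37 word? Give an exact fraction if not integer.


Zipf's law: freq(rank) = f1 / rank
f1 = 2316, rank = 37
freq = 2316 / 37
GCD(2316, 37) = 1
Simplified: 2316/37

2316/37


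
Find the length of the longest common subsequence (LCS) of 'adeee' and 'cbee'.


DP table for LCS of 'adeee' and 'cbee':
       c  b  e  e
    0  0  0  0  0
  a 0  0  0  0  0
  d 0  0  0  0  0
  e 0  0  0  1  1
  e 0  0  0  1  2
  e 0  0  0  1  2
LCS: 'ee'
LCS length = 2

2


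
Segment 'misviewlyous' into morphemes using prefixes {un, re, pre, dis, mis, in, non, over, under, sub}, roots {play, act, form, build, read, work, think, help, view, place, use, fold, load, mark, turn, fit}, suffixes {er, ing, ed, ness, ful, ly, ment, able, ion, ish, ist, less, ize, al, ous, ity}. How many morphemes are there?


Segmenting 'misviewlyous' against the inventory:
  'mis' -> prefix (morpheme 1)
  'view' -> root (morpheme 2)
  'ly' -> suffix (morpheme 3)
  'ous' -> suffix (morpheme 4)
Total morphemes: 4

4


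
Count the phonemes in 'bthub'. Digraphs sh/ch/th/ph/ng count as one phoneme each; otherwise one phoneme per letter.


Parsing 'bthub' greedily, digraphs first:
  'b' -> consonant phoneme (phonemes so far: 1)
  'th' -> digraph (1 consonant phoneme) (phonemes so far: 2)
  'u' -> vowel phoneme (phonemes so far: 3)
  'b' -> consonant phoneme (phonemes so far: 4)
Total phonemes: 4

4


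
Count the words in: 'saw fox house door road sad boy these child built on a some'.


Counting words by splitting on spaces:
  Word 1: 'saw'
  Word 2: 'fox'
  Word 3: 'house'
  Word 4: 'door'
  Word 5: 'road'
  Word 6: 'sad'
  Word 7: 'boy'
  Word 8: 'these'
  Word 9: 'child'
  Word 10: 'built'
  Word 11: 'on'
  Word 12: 'a'
  Word 13: 'some'
Total words: 13

13


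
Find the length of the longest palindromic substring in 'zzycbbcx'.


Scanning 'zzycbbcx' for palindromic substrings.
Substring at positions 3-6: 'cbbc'.
Check: reverse('cbbc') = 'cbbc' -> palindrome confirmed.
Neighbouring characters ('y' / 'x') break symmetry, so it cannot extend further.
No longer palindromic substring exists; longest length = 4

4


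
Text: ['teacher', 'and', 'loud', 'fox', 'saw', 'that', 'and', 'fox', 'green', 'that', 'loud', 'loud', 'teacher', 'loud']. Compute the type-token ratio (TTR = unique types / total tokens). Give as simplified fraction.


Tokens: 14
Unique types: ('and', 'fox', 'green', 'loud', 'saw', 'teacher', 'that') = 7
TTR = 7/14
Simplify: divide both by 7 -> 1/2
TTR = 1/2

1/2


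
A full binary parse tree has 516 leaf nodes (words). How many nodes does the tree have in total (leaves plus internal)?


Leaf nodes (terminals): 516
Internal nodes = n - 1 = 516 - 1 = 515
Total = leaves + internal = 516 + 515 = 1031

1031


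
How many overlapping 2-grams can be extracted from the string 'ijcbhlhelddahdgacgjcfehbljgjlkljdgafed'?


String 'ijcbhlhelddahdgacgjcfehbljgjlkljdgafed' has length L = 38.
Number of overlapping n-grams = L - n + 1
Substituting: 38 - 2 + 1 = 37

37


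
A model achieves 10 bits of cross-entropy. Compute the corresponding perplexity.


Perplexity formula: PP = 2^H
H = 10
PP = 2^10
PP = 2^10 = 1024

1024


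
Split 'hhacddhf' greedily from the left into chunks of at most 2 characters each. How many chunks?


'hhacddhf' has 8 characters.
Chunking with max size 2:
  Chunk 1: 'hh' (positions 0-1)
  Chunk 2: 'ac' (positions 2-3)
  Chunk 3: 'dd' (positions 4-5)
  Chunk 4: 'hf' (positions 6-7)
Total chunks: ceil(8 / 2) = 4

4


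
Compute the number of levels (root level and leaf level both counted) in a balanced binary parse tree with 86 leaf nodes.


In a balanced binary tree with n leaves the deepest leaf is ceil(log2(n)) edges below the root,
so counting node levels inclusive of root and leaves gives ceil(log2(n)) + 1 levels.
log2(86) = 6.4263
ceil(6.4263) = 7
levels = 7 + 1 = 8

8


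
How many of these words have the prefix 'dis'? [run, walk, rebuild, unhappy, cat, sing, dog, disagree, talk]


Checking each word for prefix 'dis':
  'run' -> no (count: 0)
  'walk' -> no (count: 0)
  'rebuild' -> no (count: 0)
  'unhappy' -> no (count: 0)
  'cat' -> no (count: 0)
  'sing' -> no (count: 0)
  'dog' -> no (count: 0)
  'disagree' -> YES, starts with 'dis' (count: 1)
  'talk' -> no (count: 1)
Total with prefix 'dis': 1

1


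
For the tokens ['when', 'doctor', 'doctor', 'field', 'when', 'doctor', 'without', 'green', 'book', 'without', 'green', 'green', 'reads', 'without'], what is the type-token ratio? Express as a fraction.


Tokens: 14
Unique types: ('book', 'doctor', 'field', 'green', 'reads', 'when', 'without') = 7
TTR = 7/14
Simplify: divide both by 7 -> 1/2
TTR = 1/2

1/2


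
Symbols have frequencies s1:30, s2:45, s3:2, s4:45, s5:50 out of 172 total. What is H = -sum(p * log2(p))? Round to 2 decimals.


Computing entropy H = -sum(p_i * log2(p_i)):
  s1: p = 30/172 = 0.1744, -p*log2(p) = 0.4394
  s2: p = 45/172 = 0.2616, -p*log2(p) = 0.5061
  s3: p = 2/172 = 0.0116, -p*log2(p) = 0.0747
  s4: p = 45/172 = 0.2616, -p*log2(p) = 0.5061
  s5: p = 50/172 = 0.2907, -p*log2(p) = 0.5181
H = sum of terms = 2.0444
Rounded to 2 decimals: 2.04

2.04


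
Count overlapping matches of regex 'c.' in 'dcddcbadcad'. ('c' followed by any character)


Pattern: c. means 'c' followed by any character.
Scanning 'dcddcbadcad' position-by-position:
  Pos 0: window 'dc' -> no
  Pos 1: window 'cd' -> MATCH
  Pos 2: window 'dd' -> no
  Pos 3: window 'dc' -> no
  Pos 4: window 'cb' -> MATCH
  Pos 5: window 'ba' -> no
  Pos 6: window 'ad' -> no
  Pos 7: window 'dc' -> no
  Pos 8: window 'ca' -> MATCH
  Pos 9: window 'ad' -> no
  Pos 10: window 'd' -> no
Total matches: 3

3


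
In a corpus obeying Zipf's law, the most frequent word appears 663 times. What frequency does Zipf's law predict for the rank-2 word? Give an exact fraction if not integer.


Zipf's law: freq(rank) = f1 / rank
f1 = 663, rank = 2
freq = 663 / 2
GCD(663, 2) = 1
Simplified: 663/2

663/2


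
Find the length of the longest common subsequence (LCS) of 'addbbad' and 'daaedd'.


DP table for LCS of 'addbbad' and 'daaedd':
       d  a  a  e  d  d
    0  0  0  0  0  0  0
  a 0  0  1  1  1  1  1
  d 0  1  1  1  1  2  2
  d 0  1  1  1  1  2  3
  b 0  1  1  1  1  2  3
  b 0  1  1  1  1  2  3
  a 0  1  2  2  2  2  3
  d 0  1  2  2  2  3  3
LCS: 'add'
LCS length = 3

3


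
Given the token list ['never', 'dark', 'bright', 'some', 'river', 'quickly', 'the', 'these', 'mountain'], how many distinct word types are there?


Listing all tokens and tracking unique types:
  Token 1: 'never' -> NEW (unique so far: 1)
  Token 2: 'dark' -> NEW (unique so far: 2)
  Token 3: 'bright' -> NEW (unique so far: 3)
  Token 4: 'some' -> NEW (unique so far: 4)
  Token 5: 'river' -> NEW (unique so far: 5)
  Token 6: 'quickly' -> NEW (unique so far: 6)
  Token 7: 'the' -> NEW (unique so far: 7)
  Token 8: 'these' -> NEW (unique so far: 8)
  Token 9: 'mountain' -> NEW (unique so far: 9)
Unique types: ('bright', 'dark', 'mountain', 'never', 'quickly', 'river', 'some', 'the', 'these')
Vocabulary size: 9

9


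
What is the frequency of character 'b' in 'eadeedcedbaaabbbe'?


Scanning 'eadeedcedbaaabbbe' for 'b':
  Position 9: 'b' -> MATCH (count: 1)
  Position 13: 'b' -> MATCH (count: 2)
  Position 14: 'b' -> MATCH (count: 3)
  Position 15: 'b' -> MATCH (count: 4)
Total occurrences of 'b': 4

4


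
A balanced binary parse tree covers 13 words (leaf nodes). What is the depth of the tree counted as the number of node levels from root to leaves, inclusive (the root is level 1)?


In a balanced binary tree with n leaves the deepest leaf is ceil(log2(n)) edges below the root,
so counting node levels inclusive of root and leaves gives ceil(log2(n)) + 1 levels.
log2(13) = 3.7004
ceil(3.7004) = 4
levels = 4 + 1 = 5

5


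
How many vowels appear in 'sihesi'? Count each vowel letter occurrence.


Scanning each character of 'sihesi':
  Position 1: 's' -> consonant (running count: 0)
  Position 2: 'i' -> vowel (running count: 1)
  Position 3: 'h' -> consonant (running count: 1)
  Position 4: 'e' -> vowel (running count: 2)
  Position 5: 's' -> consonant (running count: 2)
  Position 6: 'i' -> vowel (running count: 3)
Total vowels: 3

3


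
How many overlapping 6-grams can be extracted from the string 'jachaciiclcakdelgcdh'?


String 'jachaciiclcakdelgcdh' has length L = 20.
Number of overlapping n-grams = L - n + 1
Substituting: 20 - 6 + 1 = 15

15


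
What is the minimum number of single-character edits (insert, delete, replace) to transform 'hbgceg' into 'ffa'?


Building DP table for s1='hbgceg' (len 6) and s2='ffa' (len 3):
       f  f  a
    0  1  2  3
  h 1  1  2  3
  b 2  2  2  3
  g 3  3  3  3
  c 4  4  4  4
  e 5  5  5  5
  g 6  6  6  6
Edit distance = dp[6][3] = 6

6


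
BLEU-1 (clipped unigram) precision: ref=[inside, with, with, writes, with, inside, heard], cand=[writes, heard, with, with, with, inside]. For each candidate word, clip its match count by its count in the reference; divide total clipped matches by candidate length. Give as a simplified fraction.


Reference word counts: {'heard': 1, 'inside': 2, 'with': 3, 'writes': 1}
Checking each candidate word (with clipping):
  'writes' -> in reference (ref count 1, used 1/1) -> match (matches: 1)
  'heard' -> in reference (ref count 1, used 1/1) -> match (matches: 2)
  'with' -> in reference (ref count 3, used 1/3) -> match (matches: 3)
  'with' -> in reference (ref count 3, used 2/3) -> match (matches: 4)
  'with' -> in reference (ref count 3, used 3/3) -> match (matches: 5)
  'inside' -> in reference (ref count 2, used 1/2) -> match (matches: 6)
Clipped matches: 6, Candidate length: 6
Precision = 6/6 = 1

1


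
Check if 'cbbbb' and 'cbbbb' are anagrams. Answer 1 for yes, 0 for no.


Sort characters of 'cbbbb': 'bbbbc'
Sort characters of 'cbbbb': 'bbbbc'
Sorted forms match -> they ARE anagrams
Result: 1

1


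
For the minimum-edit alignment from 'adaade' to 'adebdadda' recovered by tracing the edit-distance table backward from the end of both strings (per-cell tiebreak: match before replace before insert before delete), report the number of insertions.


Edit distance = 5. Backtracking from cell (6, 9) with preference match > replace > insert > delete,
then listing the resulting alignment 'adaade' -> 'adebdadda' left to right:
  Step 1: keep 'a'
  Step 2: insert 'd' [insertion #1]
  Step 3: insert 'e' [insertion #2]
  Step 4: insert 'b' [insertion #3]
  Step 5: keep 'd'
  Step 6: keep 'a'
  Step 7: replace a->d
  Step 8: keep 'd'
  Step 9: replace e->a
Total insertions: 3

3


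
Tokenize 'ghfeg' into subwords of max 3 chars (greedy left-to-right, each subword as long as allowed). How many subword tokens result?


'ghfeg' has 5 characters.
Chunking with max size 3:
  Chunk 1: 'ghf' (positions 0-2)
  Chunk 2: 'eg' (positions 3-4)
Total chunks: ceil(5 / 3) = 2

2


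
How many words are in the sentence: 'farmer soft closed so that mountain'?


Counting words by splitting on spaces:
  Word 1: 'farmer'
  Word 2: 'soft'
  Word 3: 'closed'
  Word 4: 'so'
  Word 5: 'that'
  Word 6: 'mountain'
Total words: 6

6


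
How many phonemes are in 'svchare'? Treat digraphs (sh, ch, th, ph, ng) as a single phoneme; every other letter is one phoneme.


Parsing 'svchare' greedily, digraphs first:
  's' -> consonant phoneme (phonemes so far: 1)
  'v' -> consonant phoneme (phonemes so far: 2)
  'ch' -> digraph (1 consonant phoneme) (phonemes so far: 3)
  'a' -> vowel phoneme (phonemes so far: 4)
  'r' -> consonant phoneme (phonemes so far: 5)
  'e' -> vowel phoneme (phonemes so far: 6)
Total phonemes: 6

6


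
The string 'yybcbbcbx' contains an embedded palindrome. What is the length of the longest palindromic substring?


Scanning 'yybcbbcbx' for palindromic substrings.
Substring at positions 2-7: 'bcbbcb'.
Check: reverse('bcbbcb') = 'bcbbcb' -> palindrome confirmed.
Neighbouring characters ('y' / 'x') break symmetry, so it cannot extend further.
No longer palindromic substring exists; longest length = 6

6


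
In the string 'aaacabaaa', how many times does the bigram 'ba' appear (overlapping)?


Scanning 'aaacabaaa' for bigram 'ba':
  Position 0: 'aa' -> no
  Position 1: 'aa' -> no
  Position 2: 'ac' -> no
  Position 3: 'ca' -> no
  Position 4: 'ab' -> no
  Position 5: 'ba' -> MATCH
  Position 6: 'aa' -> no
  Position 7: 'aa' -> no
Total matches: 1

1


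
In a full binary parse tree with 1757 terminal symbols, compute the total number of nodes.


Leaf nodes (terminals): 1757
Internal nodes = n - 1 = 1757 - 1 = 1756
Total = leaves + internal = 1757 + 1756 = 3513

3513


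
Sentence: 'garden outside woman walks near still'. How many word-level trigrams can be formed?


Word trigrams from [6] words:
  Trigram 1: (garden outside woman)
  Trigram 2: (outside woman walks)
  Trigram 3: (woman walks near)
  Trigram 4: (walks near still)
Total word trigrams: 6 - 2 = 4

4


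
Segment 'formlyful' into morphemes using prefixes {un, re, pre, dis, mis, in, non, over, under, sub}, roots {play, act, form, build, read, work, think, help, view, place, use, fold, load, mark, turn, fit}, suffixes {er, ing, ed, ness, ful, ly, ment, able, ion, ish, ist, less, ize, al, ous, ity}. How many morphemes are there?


Segmenting 'formlyful' against the inventory:
  'form' -> root (morpheme 1)
  'ly' -> suffix (morpheme 2)
  'ful' -> suffix (morpheme 3)
Total morphemes: 3

3


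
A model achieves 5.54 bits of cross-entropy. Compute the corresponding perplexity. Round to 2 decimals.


Perplexity formula: PP = 2^H
H = 5.54
PP = 2^5.54
Decompose: 2^5.54 = 2^5 * 2^0.54
2^5 = 32, 2^0.54 ~ 1.4539725
PP ~ 32 * 1.4539725 = 46.5271200
Rounded to 2 decimals: 46.53

46.53


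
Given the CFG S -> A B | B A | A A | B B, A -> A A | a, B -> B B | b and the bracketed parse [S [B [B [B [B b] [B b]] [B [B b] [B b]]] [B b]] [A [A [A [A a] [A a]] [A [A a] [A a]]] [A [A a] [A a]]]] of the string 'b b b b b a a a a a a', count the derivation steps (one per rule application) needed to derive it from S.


Every bracketed nonterminal node [X ...] in the tree is produced by exactly one rule application.
Reading the tree off as a leftmost derivation:
  Step 1: S  =>  B A   (applied S -> B A)
  Step 2: B A  =>  B B A   (applied B -> B B)
  Step 3: B B A  =>  B B B A   (applied B -> B B)
  Step 4: B B B A  =>  B B B B A   (applied B -> B B)
  Step 5: B B B B A  =>  b B B B A   (applied B -> b)
  Step 6: b B B B A  =>  b b B B A   (applied B -> b)
  Step 7: b b B B A  =>  b b B B B A   (applied B -> B B)
  Step 8: b b B B B A  =>  b b b B B A   (applied B -> b)
  Step 9: b b b B B A  =>  b b b b B A   (applied B -> b)
  Step 10: b b b b B A  =>  b b b b b A   (applied B -> b)
  Step 11: b b b b b A  =>  b b b b b A A   (applied A -> A A)
  Step 12: b b b b b A A  =>  b b b b b A A A   (applied A -> A A)
  Step 13: b b b b b A A A  =>  b b b b b A A A A   (applied A -> A A)
  Step 14: b b b b b A A A A  =>  b b b b b a A A A   (applied A -> a)
  Step 15: b b b b b a A A A  =>  b b b b b a a A A   (applied A -> a)
  Step 16: b b b b b a a A A  =>  b b b b b a a A A A   (applied A -> A A)
  Step 17: b b b b b a a A A A  =>  b b b b b a a a A A   (applied A -> a)
  Step 18: b b b b b a a a A A  =>  b b b b b a a a a A   (applied A -> a)
  Step 19: b b b b b a a a a A  =>  b b b b b a a a a A A   (applied A -> A A)
  Step 20: b b b b b a a a a A A  =>  b b b b b a a a a a A   (applied A -> a)
  Step 21: b b b b b a a a a a A  =>  b b b b b a a a a a a   (applied A -> a)
Final yield: b b b b b a a a a a a
Total rewrite steps: 21

21
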